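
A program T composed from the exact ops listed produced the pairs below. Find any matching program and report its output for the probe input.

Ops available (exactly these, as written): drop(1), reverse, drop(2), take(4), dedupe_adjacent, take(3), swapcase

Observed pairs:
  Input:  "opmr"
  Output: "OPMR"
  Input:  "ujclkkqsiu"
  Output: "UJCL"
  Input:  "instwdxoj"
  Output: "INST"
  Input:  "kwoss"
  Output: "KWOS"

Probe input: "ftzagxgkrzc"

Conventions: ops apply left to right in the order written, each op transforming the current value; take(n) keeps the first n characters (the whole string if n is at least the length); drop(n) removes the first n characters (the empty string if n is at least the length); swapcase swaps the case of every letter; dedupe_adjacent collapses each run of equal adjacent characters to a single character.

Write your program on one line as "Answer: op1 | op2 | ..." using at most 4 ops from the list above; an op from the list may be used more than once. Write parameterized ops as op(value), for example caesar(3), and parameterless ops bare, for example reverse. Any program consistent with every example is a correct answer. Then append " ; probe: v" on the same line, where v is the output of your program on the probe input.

dedupe_adjacent | swapcase | take(4) ; probe: "FTZA"

Check, running the answer program on each example:
  "opmr" -> "opmr" -> "OPMR" -> "OPMR"
  "ujclkkqsiu" -> "ujclkqsiu" -> "UJCLKQSIU" -> "UJCL"
  "instwdxoj" -> "instwdxoj" -> "INSTWDXOJ" -> "INST"
  "kwoss" -> "kwos" -> "KWOS" -> "KWOS"
  probe: "ftzagxgkrzc" -> "ftzagxgkrzc" -> "FTZAGXGKRZC" -> "FTZA"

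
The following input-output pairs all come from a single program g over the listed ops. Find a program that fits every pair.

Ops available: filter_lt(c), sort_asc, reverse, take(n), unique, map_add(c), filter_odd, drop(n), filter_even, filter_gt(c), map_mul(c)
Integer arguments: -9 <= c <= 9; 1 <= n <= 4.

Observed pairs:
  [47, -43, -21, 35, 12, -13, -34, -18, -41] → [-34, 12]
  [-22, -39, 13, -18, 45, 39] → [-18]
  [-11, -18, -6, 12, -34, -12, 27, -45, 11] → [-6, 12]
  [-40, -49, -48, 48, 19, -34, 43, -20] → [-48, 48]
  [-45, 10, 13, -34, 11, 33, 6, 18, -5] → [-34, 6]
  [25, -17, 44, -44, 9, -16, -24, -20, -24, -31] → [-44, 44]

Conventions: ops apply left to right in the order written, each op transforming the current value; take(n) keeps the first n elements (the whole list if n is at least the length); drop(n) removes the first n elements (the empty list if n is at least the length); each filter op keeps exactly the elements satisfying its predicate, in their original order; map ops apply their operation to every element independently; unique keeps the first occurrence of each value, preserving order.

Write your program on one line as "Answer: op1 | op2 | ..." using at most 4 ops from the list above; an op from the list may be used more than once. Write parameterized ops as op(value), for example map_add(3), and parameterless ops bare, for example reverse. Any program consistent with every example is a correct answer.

drop(2) | filter_even | take(2) | sort_asc

Check, running the answer program on each example:
  [47, -43, -21, 35, 12, -13, -34, -18, -41] -> [-21, 35, 12, -13, -34, -18, -41] -> [12, -34, -18] -> [12, -34] -> [-34, 12]
  [-22, -39, 13, -18, 45, 39] -> [13, -18, 45, 39] -> [-18] -> [-18] -> [-18]
  [-11, -18, -6, 12, -34, -12, 27, -45, 11] -> [-6, 12, -34, -12, 27, -45, 11] -> [-6, 12, -34, -12] -> [-6, 12] -> [-6, 12]
  [-40, -49, -48, 48, 19, -34, 43, -20] -> [-48, 48, 19, -34, 43, -20] -> [-48, 48, -34, -20] -> [-48, 48] -> [-48, 48]
  [-45, 10, 13, -34, 11, 33, 6, 18, -5] -> [13, -34, 11, 33, 6, 18, -5] -> [-34, 6, 18] -> [-34, 6] -> [-34, 6]
  [25, -17, 44, -44, 9, -16, -24, -20, -24, -31] -> [44, -44, 9, -16, -24, -20, -24, -31] -> [44, -44, -16, -24, -20, -24] -> [44, -44] -> [-44, 44]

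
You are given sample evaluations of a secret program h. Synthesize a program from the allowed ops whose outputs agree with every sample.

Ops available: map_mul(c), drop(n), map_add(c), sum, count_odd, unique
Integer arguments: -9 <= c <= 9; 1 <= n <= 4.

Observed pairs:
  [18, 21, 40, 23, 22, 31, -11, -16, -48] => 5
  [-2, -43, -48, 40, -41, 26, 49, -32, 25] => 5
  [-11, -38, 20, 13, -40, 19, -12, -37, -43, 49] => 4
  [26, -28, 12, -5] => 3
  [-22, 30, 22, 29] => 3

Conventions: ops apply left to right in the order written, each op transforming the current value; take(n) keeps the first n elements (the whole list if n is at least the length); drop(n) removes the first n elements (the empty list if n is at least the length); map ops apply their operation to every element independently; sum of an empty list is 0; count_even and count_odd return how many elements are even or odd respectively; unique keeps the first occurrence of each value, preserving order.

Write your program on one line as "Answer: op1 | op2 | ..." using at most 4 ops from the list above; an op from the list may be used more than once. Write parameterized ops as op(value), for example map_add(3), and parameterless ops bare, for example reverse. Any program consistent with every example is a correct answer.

map_add(-2) | map_add(5) | map_add(-2) | count_odd

Check, running the answer program on each example:
  [18, 21, 40, 23, 22, 31, -11, -16, -48] -> [16, 19, 38, 21, 20, 29, -13, -18, -50] -> [21, 24, 43, 26, 25, 34, -8, -13, -45] -> [19, 22, 41, 24, 23, 32, -10, -15, -47] -> 5
  [-2, -43, -48, 40, -41, 26, 49, -32, 25] -> [-4, -45, -50, 38, -43, 24, 47, -34, 23] -> [1, -40, -45, 43, -38, 29, 52, -29, 28] -> [-1, -42, -47, 41, -40, 27, 50, -31, 26] -> 5
  [-11, -38, 20, 13, -40, 19, -12, -37, -43, 49] -> [-13, -40, 18, 11, -42, 17, -14, -39, -45, 47] -> [-8, -35, 23, 16, -37, 22, -9, -34, -40, 52] -> [-10, -37, 21, 14, -39, 20, -11, -36, -42, 50] -> 4
  [26, -28, 12, -5] -> [24, -30, 10, -7] -> [29, -25, 15, -2] -> [27, -27, 13, -4] -> 3
  [-22, 30, 22, 29] -> [-24, 28, 20, 27] -> [-19, 33, 25, 32] -> [-21, 31, 23, 30] -> 3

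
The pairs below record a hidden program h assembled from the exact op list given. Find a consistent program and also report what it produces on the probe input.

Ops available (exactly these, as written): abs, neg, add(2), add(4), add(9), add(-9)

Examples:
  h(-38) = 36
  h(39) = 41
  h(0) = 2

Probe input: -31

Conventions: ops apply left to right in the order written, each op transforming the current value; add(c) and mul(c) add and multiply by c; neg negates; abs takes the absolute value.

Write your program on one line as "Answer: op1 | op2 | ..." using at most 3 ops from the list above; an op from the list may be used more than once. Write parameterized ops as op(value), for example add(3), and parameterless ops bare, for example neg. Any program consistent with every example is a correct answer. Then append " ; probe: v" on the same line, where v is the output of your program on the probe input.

add(2) | abs ; probe: 29

Check, running the answer program on each example:
  -38 -> -36 -> 36
  39 -> 41 -> 41
  0 -> 2 -> 2
  probe: -31 -> -29 -> 29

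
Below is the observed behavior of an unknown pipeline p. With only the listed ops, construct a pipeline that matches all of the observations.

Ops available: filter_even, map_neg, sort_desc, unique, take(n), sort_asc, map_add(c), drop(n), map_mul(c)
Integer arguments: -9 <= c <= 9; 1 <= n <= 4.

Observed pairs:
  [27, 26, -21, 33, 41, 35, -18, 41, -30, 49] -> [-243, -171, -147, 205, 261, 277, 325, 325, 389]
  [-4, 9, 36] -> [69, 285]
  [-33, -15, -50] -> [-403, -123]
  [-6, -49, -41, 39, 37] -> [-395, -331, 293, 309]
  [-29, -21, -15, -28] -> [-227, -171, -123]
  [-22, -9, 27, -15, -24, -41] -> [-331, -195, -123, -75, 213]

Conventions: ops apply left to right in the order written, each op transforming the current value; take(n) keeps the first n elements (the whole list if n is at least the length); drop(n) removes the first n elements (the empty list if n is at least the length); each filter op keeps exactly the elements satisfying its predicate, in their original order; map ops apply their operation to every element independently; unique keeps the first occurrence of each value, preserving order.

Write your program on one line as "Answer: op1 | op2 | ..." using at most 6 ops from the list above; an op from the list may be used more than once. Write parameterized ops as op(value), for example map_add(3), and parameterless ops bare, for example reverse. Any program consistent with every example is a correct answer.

map_mul(8) | drop(1) | sort_desc | sort_asc | map_add(-3)

Check, running the answer program on each example:
  [27, 26, -21, 33, 41, 35, -18, 41, -30, 49] -> [216, 208, -168, 264, 328, 280, -144, 328, -240, 392] -> [208, -168, 264, 328, 280, -144, 328, -240, 392] -> [392, 328, 328, 280, 264, 208, -144, -168, -240] -> [-240, -168, -144, 208, 264, 280, 328, 328, 392] -> [-243, -171, -147, 205, 261, 277, 325, 325, 389]
  [-4, 9, 36] -> [-32, 72, 288] -> [72, 288] -> [288, 72] -> [72, 288] -> [69, 285]
  [-33, -15, -50] -> [-264, -120, -400] -> [-120, -400] -> [-120, -400] -> [-400, -120] -> [-403, -123]
  [-6, -49, -41, 39, 37] -> [-48, -392, -328, 312, 296] -> [-392, -328, 312, 296] -> [312, 296, -328, -392] -> [-392, -328, 296, 312] -> [-395, -331, 293, 309]
  [-29, -21, -15, -28] -> [-232, -168, -120, -224] -> [-168, -120, -224] -> [-120, -168, -224] -> [-224, -168, -120] -> [-227, -171, -123]
  [-22, -9, 27, -15, -24, -41] -> [-176, -72, 216, -120, -192, -328] -> [-72, 216, -120, -192, -328] -> [216, -72, -120, -192, -328] -> [-328, -192, -120, -72, 216] -> [-331, -195, -123, -75, 213]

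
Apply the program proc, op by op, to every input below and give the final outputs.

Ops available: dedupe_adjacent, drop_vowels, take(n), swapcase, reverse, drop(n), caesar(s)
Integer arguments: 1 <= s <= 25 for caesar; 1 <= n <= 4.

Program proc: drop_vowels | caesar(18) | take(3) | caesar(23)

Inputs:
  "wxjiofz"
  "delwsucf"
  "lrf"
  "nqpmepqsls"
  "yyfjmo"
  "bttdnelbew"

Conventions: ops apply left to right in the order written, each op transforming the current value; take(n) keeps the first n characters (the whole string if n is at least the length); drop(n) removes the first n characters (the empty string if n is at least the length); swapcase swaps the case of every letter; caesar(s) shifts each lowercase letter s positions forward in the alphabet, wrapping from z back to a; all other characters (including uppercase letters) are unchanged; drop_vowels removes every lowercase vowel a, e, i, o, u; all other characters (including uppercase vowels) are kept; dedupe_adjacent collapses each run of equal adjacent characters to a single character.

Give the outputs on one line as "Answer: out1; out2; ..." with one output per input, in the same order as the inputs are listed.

Execution, op by op:
  "wxjiofz" -> "wxjfz" -> "opbxr" -> "opb" -> "lmy"
  "delwsucf" -> "dlwscf" -> "vdokux" -> "vdo" -> "sal"
  "lrf" -> "lrf" -> "djx" -> "djx" -> "agu"
  "nqpmepqsls" -> "nqpmpqsls" -> "fihehikdk" -> "fih" -> "cfe"
  "yyfjmo" -> "yyfjm" -> "qqxbe" -> "qqx" -> "nnu"
  "bttdnelbew" -> "bttdnlbw" -> "tllvfdto" -> "tll" -> "qii"

"lmy"; "sal"; "agu"; "cfe"; "nnu"; "qii"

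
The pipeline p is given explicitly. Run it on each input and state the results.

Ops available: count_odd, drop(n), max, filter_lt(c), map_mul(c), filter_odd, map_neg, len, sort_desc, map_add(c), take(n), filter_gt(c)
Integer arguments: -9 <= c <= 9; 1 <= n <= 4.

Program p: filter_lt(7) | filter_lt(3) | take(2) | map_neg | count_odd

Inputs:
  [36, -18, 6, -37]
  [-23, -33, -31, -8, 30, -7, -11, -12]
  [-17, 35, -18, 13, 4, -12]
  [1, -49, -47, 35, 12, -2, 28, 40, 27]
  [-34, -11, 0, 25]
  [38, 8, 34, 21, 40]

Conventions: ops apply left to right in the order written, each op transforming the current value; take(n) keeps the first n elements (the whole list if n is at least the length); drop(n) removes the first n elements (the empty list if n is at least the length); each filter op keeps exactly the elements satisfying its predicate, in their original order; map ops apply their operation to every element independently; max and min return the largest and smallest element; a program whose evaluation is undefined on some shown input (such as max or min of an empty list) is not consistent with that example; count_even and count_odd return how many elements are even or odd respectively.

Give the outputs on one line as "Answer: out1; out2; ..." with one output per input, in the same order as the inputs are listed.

Execution, op by op:
  [36, -18, 6, -37] -> [-18, 6, -37] -> [-18, -37] -> [-18, -37] -> [18, 37] -> 1
  [-23, -33, -31, -8, 30, -7, -11, -12] -> [-23, -33, -31, -8, -7, -11, -12] -> [-23, -33, -31, -8, -7, -11, -12] -> [-23, -33] -> [23, 33] -> 2
  [-17, 35, -18, 13, 4, -12] -> [-17, -18, 4, -12] -> [-17, -18, -12] -> [-17, -18] -> [17, 18] -> 1
  [1, -49, -47, 35, 12, -2, 28, 40, 27] -> [1, -49, -47, -2] -> [1, -49, -47, -2] -> [1, -49] -> [-1, 49] -> 2
  [-34, -11, 0, 25] -> [-34, -11, 0] -> [-34, -11, 0] -> [-34, -11] -> [34, 11] -> 1
  [38, 8, 34, 21, 40] -> [] -> [] -> [] -> [] -> 0

1; 2; 1; 2; 1; 0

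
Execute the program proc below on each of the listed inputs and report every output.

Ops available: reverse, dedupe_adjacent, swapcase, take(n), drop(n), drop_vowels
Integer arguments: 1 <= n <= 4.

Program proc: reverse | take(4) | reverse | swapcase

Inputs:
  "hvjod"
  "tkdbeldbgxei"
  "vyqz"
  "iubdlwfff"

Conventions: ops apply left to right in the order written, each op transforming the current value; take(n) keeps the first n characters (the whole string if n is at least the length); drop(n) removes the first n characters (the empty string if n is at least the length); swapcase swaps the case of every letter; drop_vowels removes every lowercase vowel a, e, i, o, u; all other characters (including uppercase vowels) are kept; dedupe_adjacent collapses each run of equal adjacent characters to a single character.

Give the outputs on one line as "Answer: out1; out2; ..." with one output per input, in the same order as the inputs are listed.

Execution, op by op:
  "hvjod" -> "dojvh" -> "dojv" -> "vjod" -> "VJOD"
  "tkdbeldbgxei" -> "iexgbdlebdkt" -> "iexg" -> "gxei" -> "GXEI"
  "vyqz" -> "zqyv" -> "zqyv" -> "vyqz" -> "VYQZ"
  "iubdlwfff" -> "fffwldbui" -> "fffw" -> "wfff" -> "WFFF"

"VJOD"; "GXEI"; "VYQZ"; "WFFF"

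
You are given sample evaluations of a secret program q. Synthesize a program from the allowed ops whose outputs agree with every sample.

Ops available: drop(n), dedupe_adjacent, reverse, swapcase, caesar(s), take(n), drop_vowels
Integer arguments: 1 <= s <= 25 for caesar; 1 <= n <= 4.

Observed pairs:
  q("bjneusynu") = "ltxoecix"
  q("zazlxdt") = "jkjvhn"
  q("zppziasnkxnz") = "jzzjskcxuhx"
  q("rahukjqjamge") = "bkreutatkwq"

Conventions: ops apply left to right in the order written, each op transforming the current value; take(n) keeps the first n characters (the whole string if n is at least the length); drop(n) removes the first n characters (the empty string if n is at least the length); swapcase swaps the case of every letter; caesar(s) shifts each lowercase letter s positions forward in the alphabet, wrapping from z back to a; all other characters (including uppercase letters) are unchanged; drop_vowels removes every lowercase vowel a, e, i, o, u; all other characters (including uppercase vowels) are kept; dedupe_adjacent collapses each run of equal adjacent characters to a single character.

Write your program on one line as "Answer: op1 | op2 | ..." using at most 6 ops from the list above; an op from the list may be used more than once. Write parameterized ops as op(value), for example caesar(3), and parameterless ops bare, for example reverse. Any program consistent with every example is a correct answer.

caesar(1) | reverse | caesar(9) | drop(1) | reverse

Check, running the answer program on each example:
  "bjneusynu" -> "ckofvtzov" -> "voztvfokc" -> "exiceoxtl" -> "xiceoxtl" -> "ltxoecix"
  "zazlxdt" -> "abamyeu" -> "ueymaba" -> "dnhvjkj" -> "nhvjkj" -> "jkjvhn"
  "zppziasnkxnz" -> "aqqajbtolyoa" -> "aoylotbjaqqa" -> "jxhuxcksjzzj" -> "xhuxcksjzzj" -> "jzzjskcxuhx"
  "rahukjqjamge" -> "sbivlkrkbnhf" -> "fhnbkrklvibs" -> "oqwktatuerkb" -> "qwktatuerkb" -> "bkreutatkwq"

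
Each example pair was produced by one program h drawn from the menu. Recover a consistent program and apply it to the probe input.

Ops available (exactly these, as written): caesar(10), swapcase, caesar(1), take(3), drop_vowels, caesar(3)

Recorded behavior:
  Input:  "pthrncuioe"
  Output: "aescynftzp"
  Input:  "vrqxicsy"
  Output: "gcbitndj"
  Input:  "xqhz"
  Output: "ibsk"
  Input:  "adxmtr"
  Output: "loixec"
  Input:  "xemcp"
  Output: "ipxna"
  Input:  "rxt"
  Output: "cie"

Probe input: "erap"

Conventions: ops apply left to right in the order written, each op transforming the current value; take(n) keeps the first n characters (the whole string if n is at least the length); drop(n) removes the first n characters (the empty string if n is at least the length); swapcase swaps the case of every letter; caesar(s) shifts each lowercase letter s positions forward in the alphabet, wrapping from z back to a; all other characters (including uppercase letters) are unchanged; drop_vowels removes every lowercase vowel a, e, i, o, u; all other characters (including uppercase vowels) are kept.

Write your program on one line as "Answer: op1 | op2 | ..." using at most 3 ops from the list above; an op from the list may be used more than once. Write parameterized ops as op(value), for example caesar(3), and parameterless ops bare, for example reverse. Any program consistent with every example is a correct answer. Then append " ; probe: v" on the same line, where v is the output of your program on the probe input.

caesar(10) | caesar(1) ; probe: "pcla"

Check, running the answer program on each example:
  "pthrncuioe" -> "zdrbxmesyo" -> "aescynftzp"
  "vrqxicsy" -> "fbahsmci" -> "gcbitndj"
  "xqhz" -> "harj" -> "ibsk"
  "adxmtr" -> "knhwdb" -> "loixec"
  "xemcp" -> "howmz" -> "ipxna"
  "rxt" -> "bhd" -> "cie"
  probe: "erap" -> "obkz" -> "pcla"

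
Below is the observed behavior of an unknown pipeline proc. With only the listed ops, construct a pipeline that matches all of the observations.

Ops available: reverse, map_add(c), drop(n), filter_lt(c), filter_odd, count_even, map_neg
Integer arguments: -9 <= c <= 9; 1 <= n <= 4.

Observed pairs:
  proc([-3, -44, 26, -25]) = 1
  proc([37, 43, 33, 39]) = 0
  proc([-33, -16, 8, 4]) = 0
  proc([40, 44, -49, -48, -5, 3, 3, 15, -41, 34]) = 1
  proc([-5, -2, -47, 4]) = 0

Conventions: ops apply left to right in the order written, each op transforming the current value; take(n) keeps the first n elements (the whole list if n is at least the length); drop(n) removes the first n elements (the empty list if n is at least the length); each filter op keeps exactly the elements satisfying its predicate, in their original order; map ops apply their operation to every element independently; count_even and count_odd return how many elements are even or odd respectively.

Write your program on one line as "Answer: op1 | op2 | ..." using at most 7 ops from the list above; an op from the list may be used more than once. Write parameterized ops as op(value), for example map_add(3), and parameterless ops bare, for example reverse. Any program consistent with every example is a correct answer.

reverse | map_add(7) | drop(1) | map_add(5) | filter_lt(-5) | count_even

Check, running the answer program on each example:
  [-3, -44, 26, -25] -> [-25, 26, -44, -3] -> [-18, 33, -37, 4] -> [33, -37, 4] -> [38, -32, 9] -> [-32] -> 1
  [37, 43, 33, 39] -> [39, 33, 43, 37] -> [46, 40, 50, 44] -> [40, 50, 44] -> [45, 55, 49] -> [] -> 0
  [-33, -16, 8, 4] -> [4, 8, -16, -33] -> [11, 15, -9, -26] -> [15, -9, -26] -> [20, -4, -21] -> [-21] -> 0
  [40, 44, -49, -48, -5, 3, 3, 15, -41, 34] -> [34, -41, 15, 3, 3, -5, -48, -49, 44, 40] -> [41, -34, 22, 10, 10, 2, -41, -42, 51, 47] -> [-34, 22, 10, 10, 2, -41, -42, 51, 47] -> [-29, 27, 15, 15, 7, -36, -37, 56, 52] -> [-29, -36, -37] -> 1
  [-5, -2, -47, 4] -> [4, -47, -2, -5] -> [11, -40, 5, 2] -> [-40, 5, 2] -> [-35, 10, 7] -> [-35] -> 0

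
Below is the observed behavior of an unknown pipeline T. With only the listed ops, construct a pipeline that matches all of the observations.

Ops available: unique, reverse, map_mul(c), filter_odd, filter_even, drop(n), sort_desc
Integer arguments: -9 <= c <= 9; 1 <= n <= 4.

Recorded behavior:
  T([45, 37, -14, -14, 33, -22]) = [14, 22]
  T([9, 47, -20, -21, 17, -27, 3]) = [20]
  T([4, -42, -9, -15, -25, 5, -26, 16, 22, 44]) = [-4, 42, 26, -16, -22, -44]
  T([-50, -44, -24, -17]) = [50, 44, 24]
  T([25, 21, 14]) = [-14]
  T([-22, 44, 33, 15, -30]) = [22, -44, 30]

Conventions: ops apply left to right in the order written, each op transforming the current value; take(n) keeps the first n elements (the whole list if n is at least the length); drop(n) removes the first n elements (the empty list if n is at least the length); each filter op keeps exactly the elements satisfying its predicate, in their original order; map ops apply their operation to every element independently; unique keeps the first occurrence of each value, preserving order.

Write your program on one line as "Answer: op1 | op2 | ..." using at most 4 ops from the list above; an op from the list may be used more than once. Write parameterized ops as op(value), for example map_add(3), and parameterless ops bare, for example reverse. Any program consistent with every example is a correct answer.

filter_even | unique | map_mul(-1)

Check, running the answer program on each example:
  [45, 37, -14, -14, 33, -22] -> [-14, -14, -22] -> [-14, -22] -> [14, 22]
  [9, 47, -20, -21, 17, -27, 3] -> [-20] -> [-20] -> [20]
  [4, -42, -9, -15, -25, 5, -26, 16, 22, 44] -> [4, -42, -26, 16, 22, 44] -> [4, -42, -26, 16, 22, 44] -> [-4, 42, 26, -16, -22, -44]
  [-50, -44, -24, -17] -> [-50, -44, -24] -> [-50, -44, -24] -> [50, 44, 24]
  [25, 21, 14] -> [14] -> [14] -> [-14]
  [-22, 44, 33, 15, -30] -> [-22, 44, -30] -> [-22, 44, -30] -> [22, -44, 30]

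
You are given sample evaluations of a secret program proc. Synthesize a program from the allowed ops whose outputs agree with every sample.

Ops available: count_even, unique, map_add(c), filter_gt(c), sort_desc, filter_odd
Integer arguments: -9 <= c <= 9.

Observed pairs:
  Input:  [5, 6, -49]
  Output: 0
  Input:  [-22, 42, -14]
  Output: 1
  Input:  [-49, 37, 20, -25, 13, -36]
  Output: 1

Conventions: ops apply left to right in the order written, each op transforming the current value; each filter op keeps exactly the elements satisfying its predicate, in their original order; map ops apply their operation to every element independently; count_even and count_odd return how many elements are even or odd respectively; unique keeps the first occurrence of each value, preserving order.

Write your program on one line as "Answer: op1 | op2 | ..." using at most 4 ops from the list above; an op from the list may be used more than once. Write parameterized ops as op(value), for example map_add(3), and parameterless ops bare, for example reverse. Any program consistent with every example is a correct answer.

filter_gt(0) | filter_gt(7) | count_even

Check, running the answer program on each example:
  [5, 6, -49] -> [5, 6] -> [] -> 0
  [-22, 42, -14] -> [42] -> [42] -> 1
  [-49, 37, 20, -25, 13, -36] -> [37, 20, 13] -> [37, 20, 13] -> 1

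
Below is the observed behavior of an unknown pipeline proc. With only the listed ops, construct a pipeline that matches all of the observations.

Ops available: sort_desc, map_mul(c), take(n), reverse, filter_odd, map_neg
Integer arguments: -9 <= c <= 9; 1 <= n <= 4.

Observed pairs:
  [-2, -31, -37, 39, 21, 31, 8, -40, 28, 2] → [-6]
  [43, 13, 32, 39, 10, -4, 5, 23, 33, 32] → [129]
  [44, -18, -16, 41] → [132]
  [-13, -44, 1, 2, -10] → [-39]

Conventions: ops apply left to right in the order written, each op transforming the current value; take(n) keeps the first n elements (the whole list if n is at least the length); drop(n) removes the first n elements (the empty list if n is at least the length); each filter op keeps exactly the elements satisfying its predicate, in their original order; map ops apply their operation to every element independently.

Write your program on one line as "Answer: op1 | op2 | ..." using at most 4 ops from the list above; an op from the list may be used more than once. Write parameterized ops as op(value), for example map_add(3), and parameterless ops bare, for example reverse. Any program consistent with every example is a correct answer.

map_mul(-3) | take(1) | map_neg

Check, running the answer program on each example:
  [-2, -31, -37, 39, 21, 31, 8, -40, 28, 2] -> [6, 93, 111, -117, -63, -93, -24, 120, -84, -6] -> [6] -> [-6]
  [43, 13, 32, 39, 10, -4, 5, 23, 33, 32] -> [-129, -39, -96, -117, -30, 12, -15, -69, -99, -96] -> [-129] -> [129]
  [44, -18, -16, 41] -> [-132, 54, 48, -123] -> [-132] -> [132]
  [-13, -44, 1, 2, -10] -> [39, 132, -3, -6, 30] -> [39] -> [-39]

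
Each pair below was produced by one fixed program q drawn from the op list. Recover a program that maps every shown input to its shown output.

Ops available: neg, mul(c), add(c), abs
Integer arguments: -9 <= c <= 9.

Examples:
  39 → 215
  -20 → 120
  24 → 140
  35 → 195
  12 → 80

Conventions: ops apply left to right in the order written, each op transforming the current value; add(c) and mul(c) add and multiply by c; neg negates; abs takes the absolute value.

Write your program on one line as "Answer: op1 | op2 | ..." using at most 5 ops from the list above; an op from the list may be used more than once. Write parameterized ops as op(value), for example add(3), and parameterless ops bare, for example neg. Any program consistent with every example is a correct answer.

neg | abs | add(4) | mul(5)

Check, running the answer program on each example:
  39 -> -39 -> 39 -> 43 -> 215
  -20 -> 20 -> 20 -> 24 -> 120
  24 -> -24 -> 24 -> 28 -> 140
  35 -> -35 -> 35 -> 39 -> 195
  12 -> -12 -> 12 -> 16 -> 80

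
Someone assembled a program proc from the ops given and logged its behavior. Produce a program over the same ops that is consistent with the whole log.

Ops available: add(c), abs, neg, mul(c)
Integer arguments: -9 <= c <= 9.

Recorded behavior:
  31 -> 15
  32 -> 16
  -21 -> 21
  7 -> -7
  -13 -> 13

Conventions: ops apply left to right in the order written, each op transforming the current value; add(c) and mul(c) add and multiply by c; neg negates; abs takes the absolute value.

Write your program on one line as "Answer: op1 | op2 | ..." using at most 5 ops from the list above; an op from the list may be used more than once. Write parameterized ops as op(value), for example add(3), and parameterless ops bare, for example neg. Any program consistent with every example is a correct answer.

neg | add(8) | abs | add(-8)

Check, running the answer program on each example:
  31 -> -31 -> -23 -> 23 -> 15
  32 -> -32 -> -24 -> 24 -> 16
  -21 -> 21 -> 29 -> 29 -> 21
  7 -> -7 -> 1 -> 1 -> -7
  -13 -> 13 -> 21 -> 21 -> 13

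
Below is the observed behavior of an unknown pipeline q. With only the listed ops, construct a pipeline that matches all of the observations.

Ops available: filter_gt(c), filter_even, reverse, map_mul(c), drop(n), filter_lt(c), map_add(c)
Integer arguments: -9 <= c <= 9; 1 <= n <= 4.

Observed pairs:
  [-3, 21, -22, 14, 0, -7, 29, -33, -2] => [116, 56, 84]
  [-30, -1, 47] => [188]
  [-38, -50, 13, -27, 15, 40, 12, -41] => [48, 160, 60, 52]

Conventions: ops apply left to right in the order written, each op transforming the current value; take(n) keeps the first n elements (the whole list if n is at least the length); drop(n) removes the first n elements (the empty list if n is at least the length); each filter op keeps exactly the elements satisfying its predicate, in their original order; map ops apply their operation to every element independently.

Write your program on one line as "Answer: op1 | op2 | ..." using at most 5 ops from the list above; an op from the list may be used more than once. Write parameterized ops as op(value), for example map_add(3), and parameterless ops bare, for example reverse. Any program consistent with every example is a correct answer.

map_mul(-4) | filter_lt(-2) | map_mul(-1) | reverse

Check, running the answer program on each example:
  [-3, 21, -22, 14, 0, -7, 29, -33, -2] -> [12, -84, 88, -56, 0, 28, -116, 132, 8] -> [-84, -56, -116] -> [84, 56, 116] -> [116, 56, 84]
  [-30, -1, 47] -> [120, 4, -188] -> [-188] -> [188] -> [188]
  [-38, -50, 13, -27, 15, 40, 12, -41] -> [152, 200, -52, 108, -60, -160, -48, 164] -> [-52, -60, -160, -48] -> [52, 60, 160, 48] -> [48, 160, 60, 52]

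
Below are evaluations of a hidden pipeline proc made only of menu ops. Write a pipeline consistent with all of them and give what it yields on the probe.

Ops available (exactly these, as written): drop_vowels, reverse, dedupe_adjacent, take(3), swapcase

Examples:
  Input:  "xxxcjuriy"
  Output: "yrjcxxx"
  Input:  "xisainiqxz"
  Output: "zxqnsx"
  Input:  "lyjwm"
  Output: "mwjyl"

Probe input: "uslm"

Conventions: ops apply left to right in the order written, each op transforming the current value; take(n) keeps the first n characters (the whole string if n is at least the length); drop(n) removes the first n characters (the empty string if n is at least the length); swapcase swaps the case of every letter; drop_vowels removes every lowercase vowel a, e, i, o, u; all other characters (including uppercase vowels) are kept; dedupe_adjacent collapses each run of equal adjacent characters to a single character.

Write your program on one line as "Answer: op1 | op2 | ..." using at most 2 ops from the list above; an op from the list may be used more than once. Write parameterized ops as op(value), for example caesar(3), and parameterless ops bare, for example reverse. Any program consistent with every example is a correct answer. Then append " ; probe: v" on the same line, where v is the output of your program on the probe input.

reverse | drop_vowels ; probe: "mls"

Check, running the answer program on each example:
  "xxxcjuriy" -> "yirujcxxx" -> "yrjcxxx"
  "xisainiqxz" -> "zxqiniasix" -> "zxqnsx"
  "lyjwm" -> "mwjyl" -> "mwjyl"
  probe: "uslm" -> "mlsu" -> "mls"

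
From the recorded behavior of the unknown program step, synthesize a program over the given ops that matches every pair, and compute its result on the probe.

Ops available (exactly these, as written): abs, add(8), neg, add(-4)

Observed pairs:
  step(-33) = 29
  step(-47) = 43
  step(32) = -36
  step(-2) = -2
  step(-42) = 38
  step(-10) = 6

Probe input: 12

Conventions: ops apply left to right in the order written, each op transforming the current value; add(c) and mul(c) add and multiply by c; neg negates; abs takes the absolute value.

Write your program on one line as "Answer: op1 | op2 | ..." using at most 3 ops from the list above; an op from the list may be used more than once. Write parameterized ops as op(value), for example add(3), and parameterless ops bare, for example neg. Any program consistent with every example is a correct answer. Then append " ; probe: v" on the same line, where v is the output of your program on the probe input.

neg | add(-4) ; probe: -16

Check, running the answer program on each example:
  -33 -> 33 -> 29
  -47 -> 47 -> 43
  32 -> -32 -> -36
  -2 -> 2 -> -2
  -42 -> 42 -> 38
  -10 -> 10 -> 6
  probe: 12 -> -12 -> -16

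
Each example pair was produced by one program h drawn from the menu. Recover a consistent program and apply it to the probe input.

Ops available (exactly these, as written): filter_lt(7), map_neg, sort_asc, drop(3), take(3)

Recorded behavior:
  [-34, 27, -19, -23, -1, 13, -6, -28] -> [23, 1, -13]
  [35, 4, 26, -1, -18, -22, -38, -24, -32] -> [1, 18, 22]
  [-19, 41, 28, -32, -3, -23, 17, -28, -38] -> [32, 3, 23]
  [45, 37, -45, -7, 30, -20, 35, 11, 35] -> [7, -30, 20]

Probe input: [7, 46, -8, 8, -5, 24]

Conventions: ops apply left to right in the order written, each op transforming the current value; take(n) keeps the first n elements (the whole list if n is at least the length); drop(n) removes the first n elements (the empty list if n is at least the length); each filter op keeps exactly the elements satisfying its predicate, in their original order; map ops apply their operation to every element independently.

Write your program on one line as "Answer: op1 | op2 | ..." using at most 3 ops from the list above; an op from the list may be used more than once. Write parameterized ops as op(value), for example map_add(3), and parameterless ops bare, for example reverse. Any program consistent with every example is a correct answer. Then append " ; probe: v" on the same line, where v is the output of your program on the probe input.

drop(3) | map_neg | take(3) ; probe: [-8, 5, -24]

Check, running the answer program on each example:
  [-34, 27, -19, -23, -1, 13, -6, -28] -> [-23, -1, 13, -6, -28] -> [23, 1, -13, 6, 28] -> [23, 1, -13]
  [35, 4, 26, -1, -18, -22, -38, -24, -32] -> [-1, -18, -22, -38, -24, -32] -> [1, 18, 22, 38, 24, 32] -> [1, 18, 22]
  [-19, 41, 28, -32, -3, -23, 17, -28, -38] -> [-32, -3, -23, 17, -28, -38] -> [32, 3, 23, -17, 28, 38] -> [32, 3, 23]
  [45, 37, -45, -7, 30, -20, 35, 11, 35] -> [-7, 30, -20, 35, 11, 35] -> [7, -30, 20, -35, -11, -35] -> [7, -30, 20]
  probe: [7, 46, -8, 8, -5, 24] -> [8, -5, 24] -> [-8, 5, -24] -> [-8, 5, -24]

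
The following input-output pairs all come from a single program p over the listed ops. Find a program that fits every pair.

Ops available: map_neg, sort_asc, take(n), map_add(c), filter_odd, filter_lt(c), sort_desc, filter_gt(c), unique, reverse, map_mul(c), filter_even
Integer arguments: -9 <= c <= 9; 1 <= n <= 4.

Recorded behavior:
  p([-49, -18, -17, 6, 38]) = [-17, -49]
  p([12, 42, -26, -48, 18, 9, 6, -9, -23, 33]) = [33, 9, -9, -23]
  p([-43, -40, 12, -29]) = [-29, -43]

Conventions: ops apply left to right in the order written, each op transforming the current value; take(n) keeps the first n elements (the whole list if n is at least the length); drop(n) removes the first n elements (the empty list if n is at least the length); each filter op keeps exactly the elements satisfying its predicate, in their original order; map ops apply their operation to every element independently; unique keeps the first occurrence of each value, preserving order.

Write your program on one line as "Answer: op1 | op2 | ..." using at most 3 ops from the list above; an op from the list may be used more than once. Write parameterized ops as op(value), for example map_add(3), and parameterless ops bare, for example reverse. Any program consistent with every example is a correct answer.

sort_desc | filter_odd

Check, running the answer program on each example:
  [-49, -18, -17, 6, 38] -> [38, 6, -17, -18, -49] -> [-17, -49]
  [12, 42, -26, -48, 18, 9, 6, -9, -23, 33] -> [42, 33, 18, 12, 9, 6, -9, -23, -26, -48] -> [33, 9, -9, -23]
  [-43, -40, 12, -29] -> [12, -29, -40, -43] -> [-29, -43]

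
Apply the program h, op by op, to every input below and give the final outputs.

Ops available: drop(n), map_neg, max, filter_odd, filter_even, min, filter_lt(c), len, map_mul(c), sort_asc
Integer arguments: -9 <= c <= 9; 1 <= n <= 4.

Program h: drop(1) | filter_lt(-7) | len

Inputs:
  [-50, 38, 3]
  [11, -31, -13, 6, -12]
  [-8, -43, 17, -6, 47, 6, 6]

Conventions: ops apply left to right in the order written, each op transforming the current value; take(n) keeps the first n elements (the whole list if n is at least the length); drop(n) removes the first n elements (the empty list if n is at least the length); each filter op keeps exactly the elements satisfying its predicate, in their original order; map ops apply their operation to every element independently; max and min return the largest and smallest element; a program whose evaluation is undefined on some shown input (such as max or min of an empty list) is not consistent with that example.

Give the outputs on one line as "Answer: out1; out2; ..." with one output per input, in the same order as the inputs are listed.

0; 3; 1

Execution, op by op:
  [-50, 38, 3] -> [38, 3] -> [] -> 0
  [11, -31, -13, 6, -12] -> [-31, -13, 6, -12] -> [-31, -13, -12] -> 3
  [-8, -43, 17, -6, 47, 6, 6] -> [-43, 17, -6, 47, 6, 6] -> [-43] -> 1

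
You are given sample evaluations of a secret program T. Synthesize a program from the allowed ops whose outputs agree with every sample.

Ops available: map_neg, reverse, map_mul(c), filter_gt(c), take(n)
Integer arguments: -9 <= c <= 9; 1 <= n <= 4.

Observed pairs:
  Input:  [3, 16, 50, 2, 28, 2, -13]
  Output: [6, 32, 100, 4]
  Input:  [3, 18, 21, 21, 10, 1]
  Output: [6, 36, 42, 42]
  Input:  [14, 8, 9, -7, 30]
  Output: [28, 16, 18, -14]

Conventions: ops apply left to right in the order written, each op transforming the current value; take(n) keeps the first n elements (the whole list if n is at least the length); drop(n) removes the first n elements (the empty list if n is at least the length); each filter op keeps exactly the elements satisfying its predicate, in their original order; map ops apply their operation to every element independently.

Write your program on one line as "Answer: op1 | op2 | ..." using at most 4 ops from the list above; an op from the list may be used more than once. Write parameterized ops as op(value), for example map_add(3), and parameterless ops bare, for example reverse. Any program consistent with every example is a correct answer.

take(4) | reverse | map_mul(2) | reverse

Check, running the answer program on each example:
  [3, 16, 50, 2, 28, 2, -13] -> [3, 16, 50, 2] -> [2, 50, 16, 3] -> [4, 100, 32, 6] -> [6, 32, 100, 4]
  [3, 18, 21, 21, 10, 1] -> [3, 18, 21, 21] -> [21, 21, 18, 3] -> [42, 42, 36, 6] -> [6, 36, 42, 42]
  [14, 8, 9, -7, 30] -> [14, 8, 9, -7] -> [-7, 9, 8, 14] -> [-14, 18, 16, 28] -> [28, 16, 18, -14]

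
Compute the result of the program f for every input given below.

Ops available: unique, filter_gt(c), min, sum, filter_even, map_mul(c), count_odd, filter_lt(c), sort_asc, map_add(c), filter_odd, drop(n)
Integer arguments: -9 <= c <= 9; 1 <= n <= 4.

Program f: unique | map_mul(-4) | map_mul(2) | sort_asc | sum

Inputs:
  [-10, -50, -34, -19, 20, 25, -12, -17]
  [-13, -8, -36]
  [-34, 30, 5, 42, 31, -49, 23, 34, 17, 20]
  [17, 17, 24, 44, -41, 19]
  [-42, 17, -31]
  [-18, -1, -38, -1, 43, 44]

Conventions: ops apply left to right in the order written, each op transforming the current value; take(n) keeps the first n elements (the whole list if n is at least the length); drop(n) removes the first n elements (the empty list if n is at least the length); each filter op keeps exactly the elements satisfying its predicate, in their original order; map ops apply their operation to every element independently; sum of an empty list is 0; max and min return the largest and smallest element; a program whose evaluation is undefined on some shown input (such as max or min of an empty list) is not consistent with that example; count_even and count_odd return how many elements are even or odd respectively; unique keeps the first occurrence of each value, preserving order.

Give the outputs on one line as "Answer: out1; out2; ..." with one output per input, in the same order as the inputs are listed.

776; 456; -952; -504; 448; -240

Execution, op by op:
  [-10, -50, -34, -19, 20, 25, -12, -17] -> [-10, -50, -34, -19, 20, 25, -12, -17] -> [40, 200, 136, 76, -80, -100, 48, 68] -> [80, 400, 272, 152, -160, -200, 96, 136] -> [-200, -160, 80, 96, 136, 152, 272, 400] -> 776
  [-13, -8, -36] -> [-13, -8, -36] -> [52, 32, 144] -> [104, 64, 288] -> [64, 104, 288] -> 456
  [-34, 30, 5, 42, 31, -49, 23, 34, 17, 20] -> [-34, 30, 5, 42, 31, -49, 23, 34, 17, 20] -> [136, -120, -20, -168, -124, 196, -92, -136, -68, -80] -> [272, -240, -40, -336, -248, 392, -184, -272, -136, -160] -> [-336, -272, -248, -240, -184, -160, -136, -40, 272, 392] -> -952
  [17, 17, 24, 44, -41, 19] -> [17, 24, 44, -41, 19] -> [-68, -96, -176, 164, -76] -> [-136, -192, -352, 328, -152] -> [-352, -192, -152, -136, 328] -> -504
  [-42, 17, -31] -> [-42, 17, -31] -> [168, -68, 124] -> [336, -136, 248] -> [-136, 248, 336] -> 448
  [-18, -1, -38, -1, 43, 44] -> [-18, -1, -38, 43, 44] -> [72, 4, 152, -172, -176] -> [144, 8, 304, -344, -352] -> [-352, -344, 8, 144, 304] -> -240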